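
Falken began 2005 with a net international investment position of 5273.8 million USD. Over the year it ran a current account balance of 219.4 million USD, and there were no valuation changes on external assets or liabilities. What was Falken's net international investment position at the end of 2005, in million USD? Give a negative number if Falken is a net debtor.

5493.2

With no valuation effects, change in NIIP = current account = 219.4
End-of-year NIIP = 5273.8 + 219.4 = 5493.2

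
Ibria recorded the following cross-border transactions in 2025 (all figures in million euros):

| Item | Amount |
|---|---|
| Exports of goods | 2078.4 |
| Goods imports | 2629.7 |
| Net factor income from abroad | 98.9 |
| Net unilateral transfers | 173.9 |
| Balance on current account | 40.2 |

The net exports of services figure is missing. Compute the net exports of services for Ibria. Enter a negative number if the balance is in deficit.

318.7

Current account = goods balance + services balance + net primary income + net secondary income
Sum of the known components = -278.5
Net exports of services = CA - (known components) = 40.2 - (-278.5) = 318.7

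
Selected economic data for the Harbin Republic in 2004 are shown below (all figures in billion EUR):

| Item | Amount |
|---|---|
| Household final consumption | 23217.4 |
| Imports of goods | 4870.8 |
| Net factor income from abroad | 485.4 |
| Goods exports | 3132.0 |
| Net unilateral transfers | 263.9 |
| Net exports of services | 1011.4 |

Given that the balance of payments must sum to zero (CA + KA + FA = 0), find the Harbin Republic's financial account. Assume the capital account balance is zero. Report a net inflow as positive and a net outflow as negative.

Goods balance = 3132.0 - 4870.8 = -1738.8
Services balance = 1011.4
Trade balance (goods + services) = -1738.8 + 1011.4 = -727.4
Net primary income = 485.4
Net secondary income = 263.9
Current account = -727.4 + 485.4 + 263.9 = 21.9
Financial account = -(21.9) = -21.9

-21.9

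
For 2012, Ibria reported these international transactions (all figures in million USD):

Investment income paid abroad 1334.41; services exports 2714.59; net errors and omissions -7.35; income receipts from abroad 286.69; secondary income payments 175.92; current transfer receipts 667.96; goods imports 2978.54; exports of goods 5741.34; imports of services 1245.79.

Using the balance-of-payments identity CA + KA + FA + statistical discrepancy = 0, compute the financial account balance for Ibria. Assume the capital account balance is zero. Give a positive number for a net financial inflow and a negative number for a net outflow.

Goods balance = 5741.34 - 2978.54 = 2762.80
Services balance = 2714.59 - 1245.79 = 1468.80
Trade balance (goods + services) = 2762.80 + 1468.80 = 4231.60
Net primary income = 286.69 - 1334.41 = -1047.72
Net secondary income = 667.96 - 175.92 = 492.04
Current account = 4231.60 + (-1047.72) + 492.04 = 3675.92
Financial account = -(3675.92 + (-7.35)) = -3668.57

-3668.57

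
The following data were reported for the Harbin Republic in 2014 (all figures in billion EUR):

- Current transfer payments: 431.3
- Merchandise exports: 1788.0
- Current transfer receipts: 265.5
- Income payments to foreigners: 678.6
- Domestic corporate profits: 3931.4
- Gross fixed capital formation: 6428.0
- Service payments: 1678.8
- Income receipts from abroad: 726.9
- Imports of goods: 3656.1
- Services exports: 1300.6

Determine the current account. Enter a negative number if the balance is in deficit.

Goods balance = 1788.0 - 3656.1 = -1868.1
Services balance = 1300.6 - 1678.8 = -378.2
Trade balance (goods + services) = -1868.1 + (-378.2) = -2246.3
Net primary income = 726.9 - 678.6 = 48.3
Net secondary income = 265.5 - 431.3 = -165.8
Current account = -2246.3 + 48.3 + (-165.8) = -2363.8

-2363.8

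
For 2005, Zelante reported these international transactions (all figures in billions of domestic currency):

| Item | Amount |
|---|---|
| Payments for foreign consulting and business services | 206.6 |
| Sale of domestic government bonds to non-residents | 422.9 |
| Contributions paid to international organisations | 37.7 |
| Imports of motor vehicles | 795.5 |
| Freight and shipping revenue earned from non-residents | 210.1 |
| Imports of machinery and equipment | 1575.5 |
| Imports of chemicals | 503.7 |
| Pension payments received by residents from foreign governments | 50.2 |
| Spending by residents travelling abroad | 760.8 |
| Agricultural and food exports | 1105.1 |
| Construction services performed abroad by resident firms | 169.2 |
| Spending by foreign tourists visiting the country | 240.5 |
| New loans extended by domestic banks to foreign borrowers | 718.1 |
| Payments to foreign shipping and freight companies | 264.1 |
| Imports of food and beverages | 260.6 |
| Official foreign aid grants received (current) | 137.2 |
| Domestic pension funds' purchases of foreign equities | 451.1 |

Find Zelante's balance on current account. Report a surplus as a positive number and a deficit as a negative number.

-2492.2

Goods: -503.7 - 795.5 - 1575.5 + 1105.1 - 260.6 = -2030.2
Services: 169.2 - 760.8 + 240.5 - 206.6 - 264.1 + 210.1 = -611.7
Secondary income: 137.2 - 37.7 + 50.2 = 149.7
Current account = (-2030.2) + (-611.7) + 149.7 = -2492.2
(Excluded from the current account — financial account: sale of domestic government bonds to non-residents 422.9, new loans extended by domestic banks to foreign borrowers 718.1, domestic pension funds' purchases of foreign equities 451.1.)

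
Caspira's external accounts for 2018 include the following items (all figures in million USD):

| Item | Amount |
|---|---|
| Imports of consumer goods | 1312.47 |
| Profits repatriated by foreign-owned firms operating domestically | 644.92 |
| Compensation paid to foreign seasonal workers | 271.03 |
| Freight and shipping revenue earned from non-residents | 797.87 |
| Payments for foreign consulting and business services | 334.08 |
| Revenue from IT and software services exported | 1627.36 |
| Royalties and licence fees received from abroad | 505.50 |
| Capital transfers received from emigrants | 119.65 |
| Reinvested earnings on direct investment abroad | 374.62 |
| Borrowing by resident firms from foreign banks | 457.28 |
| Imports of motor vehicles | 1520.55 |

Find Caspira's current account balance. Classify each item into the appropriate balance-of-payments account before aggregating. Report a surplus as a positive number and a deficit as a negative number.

-777.70

Goods: -1312.47 - 1520.55 = -2833.02
Services: 797.87 - 334.08 + 505.50 + 1627.36 = 2596.65
Primary income: 374.62 - 271.03 - 644.92 = -541.33
Current account = (-2833.02) + 2596.65 + (-541.33) = -777.70
(Excluded from the current account — capital account: capital transfers received from emigrants 119.65; financial account: borrowing by resident firms from foreign banks 457.28.)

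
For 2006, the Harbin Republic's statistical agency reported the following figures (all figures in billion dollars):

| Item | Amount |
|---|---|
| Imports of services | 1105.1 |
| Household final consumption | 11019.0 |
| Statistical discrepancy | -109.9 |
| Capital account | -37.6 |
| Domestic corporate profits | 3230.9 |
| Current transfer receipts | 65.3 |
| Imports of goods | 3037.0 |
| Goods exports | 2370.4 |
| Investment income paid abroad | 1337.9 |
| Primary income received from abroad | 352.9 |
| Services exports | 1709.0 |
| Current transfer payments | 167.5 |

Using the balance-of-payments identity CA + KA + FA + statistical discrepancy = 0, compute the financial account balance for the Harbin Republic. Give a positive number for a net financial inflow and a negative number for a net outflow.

1297.4

Goods balance = 2370.4 - 3037.0 = -666.6
Services balance = 1709.0 - 1105.1 = 603.9
Trade balance (goods + services) = -666.6 + 603.9 = -62.7
Net primary income = 352.9 - 1337.9 = -985.0
Net secondary income = 65.3 - 167.5 = -102.2
Current account = -62.7 + (-985.0) + (-102.2) = -1149.9
Financial account = -(-1149.9 + (-37.6) + (-109.9)) = 1297.4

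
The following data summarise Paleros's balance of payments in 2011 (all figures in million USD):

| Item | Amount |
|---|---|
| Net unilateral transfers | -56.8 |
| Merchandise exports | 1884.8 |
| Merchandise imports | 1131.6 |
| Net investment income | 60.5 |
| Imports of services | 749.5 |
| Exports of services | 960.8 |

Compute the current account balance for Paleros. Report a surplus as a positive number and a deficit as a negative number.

968.2

Goods balance = 1884.8 - 1131.6 = 753.2
Services balance = 960.8 - 749.5 = 211.3
Trade balance (goods + services) = 753.2 + 211.3 = 964.5
Net primary income = 60.5
Net secondary income = -56.8
Current account = 964.5 + 60.5 + (-56.8) = 968.2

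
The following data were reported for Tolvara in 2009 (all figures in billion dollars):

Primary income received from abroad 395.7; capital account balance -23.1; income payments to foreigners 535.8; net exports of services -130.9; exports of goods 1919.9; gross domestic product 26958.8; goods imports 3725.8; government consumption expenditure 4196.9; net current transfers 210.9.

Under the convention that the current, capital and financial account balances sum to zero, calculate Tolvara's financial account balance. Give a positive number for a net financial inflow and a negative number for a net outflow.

Goods balance = 1919.9 - 3725.8 = -1805.9
Services balance = -130.9
Trade balance (goods + services) = -1805.9 + (-130.9) = -1936.8
Net primary income = 395.7 - 535.8 = -140.1
Net secondary income = 210.9
Current account = -1936.8 + (-140.1) + 210.9 = -1866.0
Financial account = -(-1866.0 + (-23.1)) = 1889.1

1889.1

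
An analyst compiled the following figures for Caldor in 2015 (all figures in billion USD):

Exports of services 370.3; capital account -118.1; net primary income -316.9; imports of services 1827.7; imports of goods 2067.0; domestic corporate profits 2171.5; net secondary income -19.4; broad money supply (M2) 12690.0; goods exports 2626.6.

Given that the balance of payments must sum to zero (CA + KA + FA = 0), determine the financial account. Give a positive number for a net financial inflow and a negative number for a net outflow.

1352.2

Goods balance = 2626.6 - 2067.0 = 559.6
Services balance = 370.3 - 1827.7 = -1457.4
Trade balance (goods + services) = 559.6 + (-1457.4) = -897.8
Net primary income = -316.9
Net secondary income = -19.4
Current account = -897.8 + (-316.9) + (-19.4) = -1234.1
Financial account = -(-1234.1 + (-118.1)) = 1352.2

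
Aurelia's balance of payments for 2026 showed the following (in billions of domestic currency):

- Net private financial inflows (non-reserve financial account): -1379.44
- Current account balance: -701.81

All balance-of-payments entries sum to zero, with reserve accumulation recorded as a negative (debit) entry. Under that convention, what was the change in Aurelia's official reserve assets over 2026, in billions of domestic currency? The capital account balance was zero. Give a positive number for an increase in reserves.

-2081.25

Official reserve transactions balance = -((-701.81) + (-1379.44)) = 2081.25
An accumulation of reserves is recorded as a debit (negative entry), so the change in the stock of reserves is the negative of that balance.
Change in official reserves = -(2081.25) = -2081.25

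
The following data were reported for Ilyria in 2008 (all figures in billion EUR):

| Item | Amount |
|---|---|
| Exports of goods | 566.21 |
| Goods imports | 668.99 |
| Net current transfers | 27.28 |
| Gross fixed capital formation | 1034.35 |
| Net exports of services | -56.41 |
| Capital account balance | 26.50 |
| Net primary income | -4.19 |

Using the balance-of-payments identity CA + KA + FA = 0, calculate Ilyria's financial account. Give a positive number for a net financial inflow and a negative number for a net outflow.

Goods balance = 566.21 - 668.99 = -102.78
Services balance = -56.41
Trade balance (goods + services) = -102.78 + (-56.41) = -159.19
Net primary income = -4.19
Net secondary income = 27.28
Current account = -159.19 + (-4.19) + 27.28 = -136.10
Financial account = -(-136.10 + 26.50) = 109.60

109.60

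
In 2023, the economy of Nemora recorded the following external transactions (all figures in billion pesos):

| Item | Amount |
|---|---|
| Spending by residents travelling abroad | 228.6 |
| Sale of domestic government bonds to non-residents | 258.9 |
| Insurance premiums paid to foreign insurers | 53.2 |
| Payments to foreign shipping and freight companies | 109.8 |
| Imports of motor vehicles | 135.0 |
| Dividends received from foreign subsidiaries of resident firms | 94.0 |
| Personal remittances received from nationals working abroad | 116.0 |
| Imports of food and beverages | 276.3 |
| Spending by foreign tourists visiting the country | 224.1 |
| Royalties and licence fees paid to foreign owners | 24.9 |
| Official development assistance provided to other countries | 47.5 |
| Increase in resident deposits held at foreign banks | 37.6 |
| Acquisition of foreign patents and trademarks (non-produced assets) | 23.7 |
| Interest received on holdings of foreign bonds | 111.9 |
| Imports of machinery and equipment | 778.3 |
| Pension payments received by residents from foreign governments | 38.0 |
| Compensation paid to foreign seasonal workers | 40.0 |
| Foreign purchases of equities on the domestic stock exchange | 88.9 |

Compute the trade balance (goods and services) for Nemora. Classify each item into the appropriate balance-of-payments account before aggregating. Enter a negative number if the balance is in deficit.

Goods: -276.3 - 778.3 - 135.0 = -1189.6
Services: -109.8 + 224.1 - 24.9 - 228.6 - 53.2 = -192.4
Trade balance = -1189.6 + (-192.4) = -1382.0
(Excluded from the trade balance — financial account: sale of domestic government bonds to non-residents 258.9, increase in resident deposits held at foreign banks 37.6, foreign purchases of equities on the domestic stock exchange 88.9; primary income: dividends received from foreign subsidiaries of resident firms 94.0, interest received on holdings of foreign bonds 111.9, compensation paid to foreign seasonal workers 40.0; secondary income: personal remittances received from nationals working abroad 116.0, official development assistance provided to other countries 47.5, pension payments received by residents from foreign governments 38.0; capital account: acquisition of foreign patents and trademarks (non-produced assets) 23.7.)

-1382.0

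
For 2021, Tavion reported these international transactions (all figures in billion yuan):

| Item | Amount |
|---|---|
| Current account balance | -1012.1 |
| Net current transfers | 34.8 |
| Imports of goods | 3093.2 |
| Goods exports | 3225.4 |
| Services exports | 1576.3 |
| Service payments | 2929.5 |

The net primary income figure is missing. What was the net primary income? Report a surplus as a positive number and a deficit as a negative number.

174.1

Current account = goods balance + services balance + net primary income + net secondary income
Sum of the known components = -1186.2
Net primary income = CA - (known components) = -1012.1 - (-1186.2) = 174.1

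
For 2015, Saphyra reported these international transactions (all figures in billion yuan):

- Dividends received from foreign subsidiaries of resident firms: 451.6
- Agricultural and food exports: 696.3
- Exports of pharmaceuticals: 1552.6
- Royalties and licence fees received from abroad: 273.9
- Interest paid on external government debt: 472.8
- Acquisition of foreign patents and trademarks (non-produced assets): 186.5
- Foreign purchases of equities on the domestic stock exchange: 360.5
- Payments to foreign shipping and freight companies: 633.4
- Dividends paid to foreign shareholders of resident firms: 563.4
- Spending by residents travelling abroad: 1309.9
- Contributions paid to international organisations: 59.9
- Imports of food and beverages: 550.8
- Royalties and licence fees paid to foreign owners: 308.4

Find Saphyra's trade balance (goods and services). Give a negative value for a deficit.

Goods: 1552.6 - 550.8 + 696.3 = 1698.1
Services: -633.4 + 273.9 - 308.4 - 1309.9 = -1977.8
Trade balance = 1698.1 + (-1977.8) = -279.7
(Excluded from the trade balance — primary income: dividends received from foreign subsidiaries of resident firms 451.6, interest paid on external government debt 472.8, dividends paid to foreign shareholders of resident firms 563.4; capital account: acquisition of foreign patents and trademarks (non-produced assets) 186.5; financial account: foreign purchases of equities on the domestic stock exchange 360.5; secondary income: contributions paid to international organisations 59.9.)

-279.7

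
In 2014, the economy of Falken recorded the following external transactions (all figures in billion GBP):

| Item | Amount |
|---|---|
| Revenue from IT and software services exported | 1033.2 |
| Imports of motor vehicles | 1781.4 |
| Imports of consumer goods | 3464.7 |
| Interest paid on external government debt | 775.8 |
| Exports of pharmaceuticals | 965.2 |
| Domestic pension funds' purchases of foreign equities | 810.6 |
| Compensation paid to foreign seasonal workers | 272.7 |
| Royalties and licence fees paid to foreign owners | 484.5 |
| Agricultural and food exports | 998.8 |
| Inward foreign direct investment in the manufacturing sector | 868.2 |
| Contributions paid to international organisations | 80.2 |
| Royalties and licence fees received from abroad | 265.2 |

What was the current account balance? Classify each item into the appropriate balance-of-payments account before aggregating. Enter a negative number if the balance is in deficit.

Goods: 998.8 + 965.2 - 1781.4 - 3464.7 = -3282.1
Services: -484.5 + 1033.2 + 265.2 = 813.9
Primary income: -775.8 - 272.7 = -1048.5
Secondary income: -80.2
Current account = (-3282.1) + 813.9 + (-1048.5) + (-80.2) = -3596.9
(Excluded from the current account — financial account: domestic pension funds' purchases of foreign equities 810.6, inward foreign direct investment in the manufacturing sector 868.2.)

-3596.9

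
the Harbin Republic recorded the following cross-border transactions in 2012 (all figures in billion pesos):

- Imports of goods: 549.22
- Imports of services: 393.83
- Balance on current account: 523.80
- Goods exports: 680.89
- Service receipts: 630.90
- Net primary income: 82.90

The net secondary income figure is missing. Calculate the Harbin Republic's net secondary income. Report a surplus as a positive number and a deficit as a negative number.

Current account = goods balance + services balance + net primary income + net secondary income
Sum of the known components = 451.64
Net secondary income = CA - (known components) = 523.80 - 451.64 = 72.16

72.16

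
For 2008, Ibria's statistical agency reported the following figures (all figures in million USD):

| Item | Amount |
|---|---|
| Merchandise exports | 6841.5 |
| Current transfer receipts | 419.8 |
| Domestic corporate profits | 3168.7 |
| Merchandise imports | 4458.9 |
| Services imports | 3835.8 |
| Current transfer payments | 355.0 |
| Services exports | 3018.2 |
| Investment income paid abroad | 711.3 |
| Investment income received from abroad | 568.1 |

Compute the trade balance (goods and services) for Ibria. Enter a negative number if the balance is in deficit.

1565.0

Goods balance = 6841.5 - 4458.9 = 2382.6
Services balance = 3018.2 - 3835.8 = -817.6
Trade balance (goods + services) = 2382.6 + (-817.6) = 1565.0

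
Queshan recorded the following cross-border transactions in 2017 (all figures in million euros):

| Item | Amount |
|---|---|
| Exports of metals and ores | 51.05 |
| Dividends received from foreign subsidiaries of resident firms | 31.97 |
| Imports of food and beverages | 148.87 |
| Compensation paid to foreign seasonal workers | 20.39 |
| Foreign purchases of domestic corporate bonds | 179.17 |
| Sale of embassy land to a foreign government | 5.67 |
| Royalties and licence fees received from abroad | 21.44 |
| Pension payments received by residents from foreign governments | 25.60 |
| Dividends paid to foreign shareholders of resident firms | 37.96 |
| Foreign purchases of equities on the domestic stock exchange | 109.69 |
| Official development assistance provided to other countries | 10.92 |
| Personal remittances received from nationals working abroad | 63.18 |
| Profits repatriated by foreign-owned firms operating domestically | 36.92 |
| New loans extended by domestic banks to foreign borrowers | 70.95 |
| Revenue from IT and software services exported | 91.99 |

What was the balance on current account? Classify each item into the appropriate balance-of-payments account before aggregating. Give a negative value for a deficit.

Goods: -148.87 + 51.05 = -97.82
Services: 21.44 + 91.99 = 113.43
Primary income: -36.92 - 37.96 - 20.39 + 31.97 = -63.30
Secondary income: -10.92 + 63.18 + 25.60 = 77.86
Current account = (-97.82) + 113.43 + (-63.30) + 77.86 = 30.17
(Excluded from the current account — financial account: foreign purchases of domestic corporate bonds 179.17, foreign purchases of equities on the domestic stock exchange 109.69, new loans extended by domestic banks to foreign borrowers 70.95; capital account: sale of embassy land to a foreign government 5.67.)

30.17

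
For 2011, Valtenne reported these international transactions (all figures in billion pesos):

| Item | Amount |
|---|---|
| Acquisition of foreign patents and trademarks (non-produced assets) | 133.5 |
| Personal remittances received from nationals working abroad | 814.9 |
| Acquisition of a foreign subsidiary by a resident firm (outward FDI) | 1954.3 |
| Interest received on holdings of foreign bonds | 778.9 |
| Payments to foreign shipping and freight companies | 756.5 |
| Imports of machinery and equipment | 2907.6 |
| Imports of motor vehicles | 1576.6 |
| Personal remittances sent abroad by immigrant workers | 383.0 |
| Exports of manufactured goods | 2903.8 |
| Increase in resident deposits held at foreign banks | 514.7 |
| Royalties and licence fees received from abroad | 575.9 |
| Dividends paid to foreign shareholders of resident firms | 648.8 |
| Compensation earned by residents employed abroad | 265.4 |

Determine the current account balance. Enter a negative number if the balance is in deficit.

-933.6

Goods: -1576.6 - 2907.6 + 2903.8 = -1580.4
Services: 575.9 - 756.5 = -180.6
Primary income: -648.8 + 778.9 + 265.4 = 395.5
Secondary income: 814.9 - 383.0 = 431.9
Current account = (-1580.4) + (-180.6) + 395.5 + 431.9 = -933.6
(Excluded from the current account — capital account: acquisition of foreign patents and trademarks (non-produced assets) 133.5; financial account: acquisition of a foreign subsidiary by a resident firm (outward FDI) 1954.3, increase in resident deposits held at foreign banks 514.7.)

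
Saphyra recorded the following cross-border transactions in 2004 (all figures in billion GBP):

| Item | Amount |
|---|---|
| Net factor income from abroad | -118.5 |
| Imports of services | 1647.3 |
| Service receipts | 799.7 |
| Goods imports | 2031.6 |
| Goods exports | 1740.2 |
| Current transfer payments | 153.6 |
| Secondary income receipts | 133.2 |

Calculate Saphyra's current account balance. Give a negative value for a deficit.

Goods balance = 1740.2 - 2031.6 = -291.4
Services balance = 799.7 - 1647.3 = -847.6
Trade balance (goods + services) = -291.4 + (-847.6) = -1139.0
Net primary income = -118.5
Net secondary income = 133.2 - 153.6 = -20.4
Current account = -1139.0 + (-118.5) + (-20.4) = -1277.9

-1277.9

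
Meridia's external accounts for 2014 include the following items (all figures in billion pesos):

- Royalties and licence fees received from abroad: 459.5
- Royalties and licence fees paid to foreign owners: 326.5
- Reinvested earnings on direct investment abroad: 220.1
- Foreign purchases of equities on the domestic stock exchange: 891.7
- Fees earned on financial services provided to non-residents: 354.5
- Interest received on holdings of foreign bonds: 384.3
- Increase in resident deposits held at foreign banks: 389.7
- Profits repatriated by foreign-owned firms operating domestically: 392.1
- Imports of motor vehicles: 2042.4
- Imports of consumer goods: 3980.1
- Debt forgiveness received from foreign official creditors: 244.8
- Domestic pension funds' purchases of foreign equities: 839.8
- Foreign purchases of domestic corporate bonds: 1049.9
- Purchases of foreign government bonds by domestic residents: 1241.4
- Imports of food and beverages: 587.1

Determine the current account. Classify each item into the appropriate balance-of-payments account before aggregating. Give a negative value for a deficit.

Goods: -2042.4 - 587.1 - 3980.1 = -6609.6
Services: 459.5 - 326.5 + 354.5 = 487.5
Primary income: -392.1 + 220.1 + 384.3 = 212.3
Current account = (-6609.6) + 487.5 + 212.3 = -5909.8
(Excluded from the current account — financial account: foreign purchases of equities on the domestic stock exchange 891.7, increase in resident deposits held at foreign banks 389.7, domestic pension funds' purchases of foreign equities 839.8, foreign purchases of domestic corporate bonds 1049.9, purchases of foreign government bonds by domestic residents 1241.4; capital account: debt forgiveness received from foreign official creditors 244.8.)

-5909.8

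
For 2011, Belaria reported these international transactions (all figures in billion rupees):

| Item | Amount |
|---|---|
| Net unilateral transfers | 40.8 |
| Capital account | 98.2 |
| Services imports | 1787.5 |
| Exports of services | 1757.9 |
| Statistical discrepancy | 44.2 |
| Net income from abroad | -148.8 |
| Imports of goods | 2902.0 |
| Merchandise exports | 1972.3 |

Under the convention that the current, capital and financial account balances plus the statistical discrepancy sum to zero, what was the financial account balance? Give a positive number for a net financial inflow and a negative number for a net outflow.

Goods balance = 1972.3 - 2902.0 = -929.7
Services balance = 1757.9 - 1787.5 = -29.6
Trade balance (goods + services) = -929.7 + (-29.6) = -959.3
Net primary income = -148.8
Net secondary income = 40.8
Current account = -959.3 + (-148.8) + 40.8 = -1067.3
Financial account = -(-1067.3 + 98.2 + 44.2) = 924.9

924.9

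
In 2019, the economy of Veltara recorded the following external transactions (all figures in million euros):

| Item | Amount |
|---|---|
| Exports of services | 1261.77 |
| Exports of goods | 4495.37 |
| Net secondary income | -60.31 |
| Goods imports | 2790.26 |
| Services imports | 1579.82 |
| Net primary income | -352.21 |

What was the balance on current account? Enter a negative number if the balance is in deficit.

Goods balance = 4495.37 - 2790.26 = 1705.11
Services balance = 1261.77 - 1579.82 = -318.05
Trade balance (goods + services) = 1705.11 + (-318.05) = 1387.06
Net primary income = -352.21
Net secondary income = -60.31
Current account = 1387.06 + (-352.21) + (-60.31) = 974.54

974.54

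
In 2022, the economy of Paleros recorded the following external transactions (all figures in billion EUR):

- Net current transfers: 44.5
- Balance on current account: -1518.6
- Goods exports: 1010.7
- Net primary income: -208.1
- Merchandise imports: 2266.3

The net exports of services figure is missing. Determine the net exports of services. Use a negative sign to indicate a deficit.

Current account = goods balance + services balance + net primary income + net secondary income
Sum of the known components = -1419.2
Net exports of services = CA - (known components) = -1518.6 - (-1419.2) = -99.4

-99.4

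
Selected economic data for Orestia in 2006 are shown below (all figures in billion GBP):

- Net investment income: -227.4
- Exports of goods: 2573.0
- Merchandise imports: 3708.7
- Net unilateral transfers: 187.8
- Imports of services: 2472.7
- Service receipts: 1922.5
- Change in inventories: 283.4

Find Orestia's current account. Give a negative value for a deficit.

Goods balance = 2573.0 - 3708.7 = -1135.7
Services balance = 1922.5 - 2472.7 = -550.2
Trade balance (goods + services) = -1135.7 + (-550.2) = -1685.9
Net primary income = -227.4
Net secondary income = 187.8
Current account = -1685.9 + (-227.4) + 187.8 = -1725.5

-1725.5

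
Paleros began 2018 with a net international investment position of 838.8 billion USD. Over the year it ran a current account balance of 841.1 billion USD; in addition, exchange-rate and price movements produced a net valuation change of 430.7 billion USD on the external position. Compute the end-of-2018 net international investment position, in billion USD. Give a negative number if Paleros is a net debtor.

2110.6

Change in NIIP = current account + net valuation change = 841.1 + 430.7 = 1271.8
End-of-year NIIP = 838.8 + 1271.8 = 2110.6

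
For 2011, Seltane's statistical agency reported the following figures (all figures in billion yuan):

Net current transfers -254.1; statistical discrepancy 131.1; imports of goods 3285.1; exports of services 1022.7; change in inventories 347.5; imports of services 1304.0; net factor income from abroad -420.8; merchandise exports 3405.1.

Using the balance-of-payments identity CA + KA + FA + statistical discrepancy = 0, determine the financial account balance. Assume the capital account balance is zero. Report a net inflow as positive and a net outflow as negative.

Goods balance = 3405.1 - 3285.1 = 120.0
Services balance = 1022.7 - 1304.0 = -281.3
Trade balance (goods + services) = 120.0 + (-281.3) = -161.3
Net primary income = -420.8
Net secondary income = -254.1
Current account = -161.3 + (-420.8) + (-254.1) = -836.2
Financial account = -(-836.2 + 131.1) = 705.1

705.1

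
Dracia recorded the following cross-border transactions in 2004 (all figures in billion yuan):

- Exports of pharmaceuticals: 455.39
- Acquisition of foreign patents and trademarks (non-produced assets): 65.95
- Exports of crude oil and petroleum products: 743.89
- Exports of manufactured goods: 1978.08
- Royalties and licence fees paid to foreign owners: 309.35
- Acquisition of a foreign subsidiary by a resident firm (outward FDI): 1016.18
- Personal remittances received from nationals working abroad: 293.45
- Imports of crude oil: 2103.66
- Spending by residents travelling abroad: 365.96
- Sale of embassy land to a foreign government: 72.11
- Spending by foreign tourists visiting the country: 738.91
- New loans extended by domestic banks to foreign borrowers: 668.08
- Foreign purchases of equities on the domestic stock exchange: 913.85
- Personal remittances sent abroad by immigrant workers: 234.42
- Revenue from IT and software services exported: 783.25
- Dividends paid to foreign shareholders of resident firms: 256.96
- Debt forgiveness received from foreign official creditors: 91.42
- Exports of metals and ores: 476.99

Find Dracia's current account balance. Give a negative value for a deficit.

Goods: 476.99 + 743.89 - 2103.66 + 455.39 + 1978.08 = 1550.69
Services: -365.96 + 738.91 + 783.25 - 309.35 = 846.85
Primary income: -256.96
Secondary income: 293.45 - 234.42 = 59.03
Current account = 1550.69 + 846.85 + (-256.96) + 59.03 = 2199.61
(Excluded from the current account — capital account: acquisition of foreign patents and trademarks (non-produced assets) 65.95, sale of embassy land to a foreign government 72.11, debt forgiveness received from foreign official creditors 91.42; financial account: acquisition of a foreign subsidiary by a resident firm (outward FDI) 1016.18, new loans extended by domestic banks to foreign borrowers 668.08, foreign purchases of equities on the domestic stock exchange 913.85.)

2199.61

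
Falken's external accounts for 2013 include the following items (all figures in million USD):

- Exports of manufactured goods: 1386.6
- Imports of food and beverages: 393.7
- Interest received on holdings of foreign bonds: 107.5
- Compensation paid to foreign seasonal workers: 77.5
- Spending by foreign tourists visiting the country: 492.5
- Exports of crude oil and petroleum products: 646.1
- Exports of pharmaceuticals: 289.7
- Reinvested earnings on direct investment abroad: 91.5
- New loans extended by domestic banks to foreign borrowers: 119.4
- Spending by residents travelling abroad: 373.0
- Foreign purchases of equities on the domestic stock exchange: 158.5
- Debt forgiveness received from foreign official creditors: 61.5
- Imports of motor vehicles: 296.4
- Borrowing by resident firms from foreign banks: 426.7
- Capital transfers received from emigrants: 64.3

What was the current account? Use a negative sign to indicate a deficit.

1873.3

Goods: 646.1 + 289.7 - 393.7 + 1386.6 - 296.4 = 1632.3
Services: 492.5 - 373.0 = 119.5
Primary income: 107.5 - 77.5 + 91.5 = 121.5
Current account = 1632.3 + 119.5 + 121.5 = 1873.3
(Excluded from the current account — financial account: new loans extended by domestic banks to foreign borrowers 119.4, foreign purchases of equities on the domestic stock exchange 158.5, borrowing by resident firms from foreign banks 426.7; capital account: debt forgiveness received from foreign official creditors 61.5, capital transfers received from emigrants 64.3.)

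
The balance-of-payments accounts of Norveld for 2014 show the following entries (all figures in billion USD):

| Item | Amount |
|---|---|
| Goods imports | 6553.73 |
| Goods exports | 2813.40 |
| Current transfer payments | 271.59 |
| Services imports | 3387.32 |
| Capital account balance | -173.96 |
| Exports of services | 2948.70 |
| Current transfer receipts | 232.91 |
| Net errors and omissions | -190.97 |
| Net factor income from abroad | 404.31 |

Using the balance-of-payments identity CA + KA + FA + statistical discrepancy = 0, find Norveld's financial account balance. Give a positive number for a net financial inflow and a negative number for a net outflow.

4178.25

Goods balance = 2813.40 - 6553.73 = -3740.33
Services balance = 2948.70 - 3387.32 = -438.62
Trade balance (goods + services) = -3740.33 + (-438.62) = -4178.95
Net primary income = 404.31
Net secondary income = 232.91 - 271.59 = -38.68
Current account = -4178.95 + 404.31 + (-38.68) = -3813.32
Financial account = -(-3813.32 + (-173.96) + (-190.97)) = 4178.25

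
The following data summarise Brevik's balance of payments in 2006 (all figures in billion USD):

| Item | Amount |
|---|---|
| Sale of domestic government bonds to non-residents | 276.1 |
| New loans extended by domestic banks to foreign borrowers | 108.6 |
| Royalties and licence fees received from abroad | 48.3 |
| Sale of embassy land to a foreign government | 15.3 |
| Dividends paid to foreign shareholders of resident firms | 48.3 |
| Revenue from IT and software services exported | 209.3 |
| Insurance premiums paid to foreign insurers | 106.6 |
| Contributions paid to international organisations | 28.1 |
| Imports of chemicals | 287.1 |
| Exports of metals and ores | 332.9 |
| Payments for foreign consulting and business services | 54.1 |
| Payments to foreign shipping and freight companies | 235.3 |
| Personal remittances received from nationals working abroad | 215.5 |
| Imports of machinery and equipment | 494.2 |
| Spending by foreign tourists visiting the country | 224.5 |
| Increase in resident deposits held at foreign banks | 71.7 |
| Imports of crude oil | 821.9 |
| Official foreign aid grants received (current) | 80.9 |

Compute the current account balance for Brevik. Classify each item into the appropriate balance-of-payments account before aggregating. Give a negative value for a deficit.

-964.2

Goods: -287.1 - 821.9 - 494.2 + 332.9 = -1270.3
Services: 48.3 - 54.1 + 209.3 + 224.5 - 106.6 - 235.3 = 86.1
Primary income: -48.3
Secondary income: 215.5 + 80.9 - 28.1 = 268.3
Current account = (-1270.3) + 86.1 + (-48.3) + 268.3 = -964.2
(Excluded from the current account — financial account: sale of domestic government bonds to non-residents 276.1, new loans extended by domestic banks to foreign borrowers 108.6, increase in resident deposits held at foreign banks 71.7; capital account: sale of embassy land to a foreign government 15.3.)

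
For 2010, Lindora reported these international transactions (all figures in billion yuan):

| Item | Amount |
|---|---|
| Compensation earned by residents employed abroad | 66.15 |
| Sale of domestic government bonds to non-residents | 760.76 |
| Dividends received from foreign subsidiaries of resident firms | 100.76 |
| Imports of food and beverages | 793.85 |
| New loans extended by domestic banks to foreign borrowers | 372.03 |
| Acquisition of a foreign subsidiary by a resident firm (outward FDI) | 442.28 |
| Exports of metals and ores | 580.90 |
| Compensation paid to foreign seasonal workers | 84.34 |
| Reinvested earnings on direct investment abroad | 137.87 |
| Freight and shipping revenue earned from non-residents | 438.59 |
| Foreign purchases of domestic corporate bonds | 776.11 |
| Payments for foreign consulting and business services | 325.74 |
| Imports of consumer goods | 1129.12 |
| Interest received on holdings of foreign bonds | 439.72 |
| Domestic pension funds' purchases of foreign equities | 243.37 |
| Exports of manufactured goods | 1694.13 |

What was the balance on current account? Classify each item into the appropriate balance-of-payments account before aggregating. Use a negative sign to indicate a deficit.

Goods: 1694.13 - 793.85 - 1129.12 + 580.90 = 352.06
Services: -325.74 + 438.59 = 112.85
Primary income: 100.76 + 439.72 + 137.87 - 84.34 + 66.15 = 660.16
Current account = 352.06 + 112.85 + 660.16 = 1125.07
(Excluded from the current account — financial account: sale of domestic government bonds to non-residents 760.76, new loans extended by domestic banks to foreign borrowers 372.03, acquisition of a foreign subsidiary by a resident firm (outward FDI) 442.28, foreign purchases of domestic corporate bonds 776.11, domestic pension funds' purchases of foreign equities 243.37.)

1125.07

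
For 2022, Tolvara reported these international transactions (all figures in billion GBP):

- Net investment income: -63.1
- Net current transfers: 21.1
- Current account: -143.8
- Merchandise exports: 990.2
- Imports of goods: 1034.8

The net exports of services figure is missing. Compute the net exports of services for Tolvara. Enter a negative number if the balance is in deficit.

Current account = goods balance + services balance + net primary income + net secondary income
Sum of the known components = -86.6
Net exports of services = CA - (known components) = -143.8 - (-86.6) = -57.2

-57.2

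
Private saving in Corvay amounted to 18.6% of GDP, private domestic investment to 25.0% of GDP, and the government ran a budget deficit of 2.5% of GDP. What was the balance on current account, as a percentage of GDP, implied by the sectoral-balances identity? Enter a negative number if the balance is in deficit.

-8.9

By the sectoral-balances identity, CA = (S_private - I) + (T - G).
Private balance = 18.6 - 25.0 = -6.4
Government balance (T - G) = -2.5
CA = -6.4 + (-2.5) = -8.9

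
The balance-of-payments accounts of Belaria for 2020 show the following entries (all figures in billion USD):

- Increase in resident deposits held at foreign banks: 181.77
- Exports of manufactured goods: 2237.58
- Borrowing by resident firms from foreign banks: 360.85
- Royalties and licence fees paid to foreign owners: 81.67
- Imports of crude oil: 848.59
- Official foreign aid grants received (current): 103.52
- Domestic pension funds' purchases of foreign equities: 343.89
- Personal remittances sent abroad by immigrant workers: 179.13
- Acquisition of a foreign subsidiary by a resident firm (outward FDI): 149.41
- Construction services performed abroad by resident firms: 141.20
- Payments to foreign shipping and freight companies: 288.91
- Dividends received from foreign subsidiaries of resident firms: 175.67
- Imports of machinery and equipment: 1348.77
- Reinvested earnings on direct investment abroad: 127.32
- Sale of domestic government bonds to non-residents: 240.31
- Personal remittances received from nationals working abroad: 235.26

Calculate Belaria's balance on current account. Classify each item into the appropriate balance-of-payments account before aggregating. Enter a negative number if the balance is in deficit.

273.48

Goods: -848.59 + 2237.58 - 1348.77 = 40.22
Services: 141.20 - 288.91 - 81.67 = -229.38
Primary income: 127.32 + 175.67 = 302.99
Secondary income: -179.13 + 103.52 + 235.26 = 159.65
Current account = 40.22 + (-229.38) + 302.99 + 159.65 = 273.48
(Excluded from the current account — financial account: increase in resident deposits held at foreign banks 181.77, borrowing by resident firms from foreign banks 360.85, domestic pension funds' purchases of foreign equities 343.89, acquisition of a foreign subsidiary by a resident firm (outward FDI) 149.41, sale of domestic government bonds to non-residents 240.31.)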